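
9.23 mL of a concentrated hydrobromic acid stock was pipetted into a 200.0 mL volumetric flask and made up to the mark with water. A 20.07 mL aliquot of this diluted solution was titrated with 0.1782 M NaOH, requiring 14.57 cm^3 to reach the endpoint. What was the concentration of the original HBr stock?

n(NaOH) = 0.1782 x 0.01457 = 0.002596 mol.
n(HBr) in the aliquot = 0.002596 mol.
[diluted HBr] = 0.002596 / 0.02007 = 0.1294 M.
Dilution factor = 200.0/9.230 = 21.67, so [stock] = 0.1294 x 21.67 = 2.80 M.

2.80 M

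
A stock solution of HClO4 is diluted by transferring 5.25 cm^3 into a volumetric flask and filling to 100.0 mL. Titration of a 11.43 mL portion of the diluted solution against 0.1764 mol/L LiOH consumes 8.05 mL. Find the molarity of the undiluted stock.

n(LiOH) = 0.1764 x 0.008050 = 0.001420 mol.
n(HClO4) in the aliquot = 0.001420 mol.
[diluted HClO4] = 0.001420 / 0.01143 = 0.1242 M.
Dilution factor = 100.0/5.250 = 19.05, so [stock] = 0.1242 x 19.05 = 2.37 M.

2.37 M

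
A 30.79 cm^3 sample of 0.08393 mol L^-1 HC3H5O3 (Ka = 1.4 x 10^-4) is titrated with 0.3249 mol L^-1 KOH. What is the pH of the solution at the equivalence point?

8.34

n(HC3H5O3) = 0.08393 x 0.03079 = 0.002584 mol; V(KOH) at equivalence = 0.002584/0.3249 = 0.007954 L.
At equivalence all the acid is converted to C3H5O3-; total volume = 0.03079 + 0.007954 = 0.03874 L, so [C3H5O3-] = 0.002584/0.03874 = 0.06670 M.
Kb = Kw/Ka = 1.0e-14 / 1.4 x 10^-4 = 7.14e-11.
[OH^-] = sqrt(Kb x [C3H5O3-]) = sqrt(7.14e-11 x 0.06670) = 2.18e-6 M.
pOH = 5.66, so pH = 14.00 - 5.66 = 8.34.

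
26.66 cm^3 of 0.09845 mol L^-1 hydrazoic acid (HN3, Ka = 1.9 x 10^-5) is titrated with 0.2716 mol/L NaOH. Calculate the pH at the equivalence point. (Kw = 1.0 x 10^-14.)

8.79

n(HN3) = 0.09845 x 0.02666 = 0.002625 mol; V(NaOH) at equivalence = 0.002625/0.2716 = 0.009664 L.
At equivalence all the acid is converted to N3-; total volume = 0.02666 + 0.009664 = 0.03632 L, so [N3-] = 0.002625/0.03632 = 0.07226 M.
Kb = Kw/Ka = 1.0e-14 / 1.9 x 10^-5 = 5.26e-10.
[OH^-] = sqrt(Kb x [N3-]) = sqrt(5.26e-10 x 0.07226) = 6.17e-6 M.
pOH = 5.21, so pH = 14.00 - 5.21 = 8.79.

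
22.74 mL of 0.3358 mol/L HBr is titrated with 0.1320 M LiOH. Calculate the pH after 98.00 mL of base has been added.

12.64

n(acid) = 0.3358 x 0.02274 = 0.007636 mol; n(LiOH) added = 0.1320 x 0.09800 = 0.01294 mol.
Base is in excess by 0.01294 - 0.007636 = 0.005300 mol in a total volume of 0.1207 L.
[OH^-] = 0.005300/0.1207 = 0.04390 M, so pOH = 1.36 and pH = 14.00 - 1.36 = 12.64.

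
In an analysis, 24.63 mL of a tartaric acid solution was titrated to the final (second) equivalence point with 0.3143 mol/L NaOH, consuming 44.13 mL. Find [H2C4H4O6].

0.282 M

n(NaOH) = 0.3143 x 0.04413 = 0.01387 mol.
At the final (second) equivalence point, 2 mol OH^- react per mol H2C4H4O6, so n(H2C4H4O6) = 0.01387 / 2 = 0.006935 mol.
[H2C4H4O6] = 0.006935 / 0.02463 L = 0.282 M.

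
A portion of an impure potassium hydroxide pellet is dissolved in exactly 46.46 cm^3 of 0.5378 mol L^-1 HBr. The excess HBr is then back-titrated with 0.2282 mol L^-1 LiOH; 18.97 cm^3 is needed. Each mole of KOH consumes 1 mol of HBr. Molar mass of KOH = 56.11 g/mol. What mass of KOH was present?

Total n(HBr) added = 0.5378 x 0.04646 = 0.02499 mol.
n(LiOH) used = 0.2282 x 0.01897 = 0.004329 mol, which equals the excess n(HBr).
So n(HBr) consumed by the sample = 0.02499 - 0.004329 = 0.02066 mol.
n(KOH) = 0.02066 / 1 = 0.02066 mol.
mass = 0.02066 mol x 56.11 g/mol = 1.16 g.

1.16 g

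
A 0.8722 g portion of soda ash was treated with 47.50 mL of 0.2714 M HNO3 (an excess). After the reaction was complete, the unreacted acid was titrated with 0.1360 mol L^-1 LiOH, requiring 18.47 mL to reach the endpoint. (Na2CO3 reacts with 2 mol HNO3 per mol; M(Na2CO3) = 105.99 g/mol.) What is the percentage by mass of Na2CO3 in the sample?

Total n(HNO3) added = 0.2714 x 0.04750 = 0.01289 mol.
n(LiOH) used = 0.1360 x 0.01847 = 0.002512 mol, which equals the excess n(HNO3).
So n(HNO3) consumed by the sample = 0.01289 - 0.002512 = 0.01038 mol.
n(Na2CO3) = 0.01038 / 2 = 0.005190 mol.
mass Na2CO3 = 0.005190 x 105.99 = 0.5501 g, so %Na2CO3 = 0.5501/0.8722 x 100 = 63.1%.

63.1%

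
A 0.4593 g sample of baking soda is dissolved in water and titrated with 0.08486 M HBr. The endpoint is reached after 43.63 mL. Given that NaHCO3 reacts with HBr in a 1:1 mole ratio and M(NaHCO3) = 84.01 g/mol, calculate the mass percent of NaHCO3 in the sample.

n(HBr) = 0.08486 x 0.04363 = 0.003702 mol.
n(NaHCO3) = 0.003702 / 1 = 0.003702 mol.
mass of NaHCO3 = 0.003702 x 84.01 = 0.3110 g.
% purity = 0.3110 / 0.4593 x 100 = 67.7%.

67.7%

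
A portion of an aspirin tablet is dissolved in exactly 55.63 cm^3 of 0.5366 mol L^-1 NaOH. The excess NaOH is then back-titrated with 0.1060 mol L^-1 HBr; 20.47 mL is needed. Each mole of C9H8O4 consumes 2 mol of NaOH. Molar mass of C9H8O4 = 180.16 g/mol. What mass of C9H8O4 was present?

2.49 g

Total n(NaOH) added = 0.5366 x 0.05563 = 0.02985 mol.
n(HBr) used = 0.1060 x 0.02047 = 0.002170 mol, which equals the excess n(NaOH).
So n(NaOH) consumed by the sample = 0.02985 - 0.002170 = 0.02768 mol.
n(C9H8O4) = 0.02768 / 2 = 0.01384 mol.
mass = 0.01384 mol x 180.16 g/mol = 2.49 g.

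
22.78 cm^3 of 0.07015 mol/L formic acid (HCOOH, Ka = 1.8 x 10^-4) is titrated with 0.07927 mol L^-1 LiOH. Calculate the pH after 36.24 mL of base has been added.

12.33

n(acid) = 0.07015 x 0.02278 = 0.001598 mol; n(LiOH) added = 0.07927 x 0.03624 = 0.002873 mol.
Base is in excess by 0.002873 - 0.001598 = 0.001275 mol in a total volume of 0.05902 L.
[OH^-] = 0.001275/0.05902 = 0.02160 M, so pOH = 1.67 and pH = 14.00 - 1.67 = 12.33.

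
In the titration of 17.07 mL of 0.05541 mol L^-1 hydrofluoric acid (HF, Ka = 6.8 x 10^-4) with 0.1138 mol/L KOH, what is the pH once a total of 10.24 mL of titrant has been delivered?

11.91

n(acid) = 0.05541 x 0.01707 = 0.0009458 mol; n(KOH) added = 0.1138 x 0.01024 = 0.001165 mol.
Base is in excess by 0.001165 - 0.0009458 = 0.0002195 mol in a total volume of 0.02731 L.
[OH^-] = 0.0002195/0.02731 = 0.008036 M, so pOH = 2.09 and pH = 14.00 - 2.09 = 11.91.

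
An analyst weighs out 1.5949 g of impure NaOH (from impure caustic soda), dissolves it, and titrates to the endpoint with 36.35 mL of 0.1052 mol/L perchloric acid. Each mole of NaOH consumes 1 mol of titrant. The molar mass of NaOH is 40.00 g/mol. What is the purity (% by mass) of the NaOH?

n(HClO4) = 0.1052 x 0.03635 = 0.003824 mol.
n(NaOH) = 0.003824 / 1 = 0.003824 mol.
mass of NaOH = 0.003824 x 40.00 = 0.1530 g.
% purity = 0.1530 / 1.5949 x 100 = 9.59%.

9.59%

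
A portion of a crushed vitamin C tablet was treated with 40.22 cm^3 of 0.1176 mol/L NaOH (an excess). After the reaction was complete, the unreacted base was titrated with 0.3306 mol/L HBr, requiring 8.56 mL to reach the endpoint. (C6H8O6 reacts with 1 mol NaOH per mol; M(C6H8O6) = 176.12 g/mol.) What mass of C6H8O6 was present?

0.335 g

Total n(NaOH) added = 0.1176 x 0.04022 = 0.004730 mol.
n(HBr) used = 0.3306 x 0.008560 = 0.002830 mol, which equals the excess n(NaOH).
So n(NaOH) consumed by the sample = 0.004730 - 0.002830 = 0.001900 mol.
n(C6H8O6) = 0.001900 / 1 = 0.001900 mol.
mass = 0.001900 mol x 176.12 g/mol = 0.335 g.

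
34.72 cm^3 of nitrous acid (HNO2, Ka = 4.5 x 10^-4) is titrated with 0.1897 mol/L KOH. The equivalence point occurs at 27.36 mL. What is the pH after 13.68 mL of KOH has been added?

13.68 mL is exactly half the equivalence volume (27.36/2), i.e. the half-equivalence point.
There, n(HA) = n(A^-), so pH = pKa = -log(4.5 x 10^-4) = 3.35.

3.35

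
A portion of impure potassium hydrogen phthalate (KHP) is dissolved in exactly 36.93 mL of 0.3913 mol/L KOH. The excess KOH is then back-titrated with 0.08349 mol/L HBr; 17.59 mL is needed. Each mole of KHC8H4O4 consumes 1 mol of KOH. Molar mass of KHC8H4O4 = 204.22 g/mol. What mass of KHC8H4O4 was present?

2.65 g

Total n(KOH) added = 0.3913 x 0.03693 = 0.01445 mol.
n(HBr) used = 0.08349 x 0.01759 = 0.001469 mol, which equals the excess n(KOH).
So n(KOH) consumed by the sample = 0.01445 - 0.001469 = 0.01298 mol.
n(KHC8H4O4) = 0.01298 / 1 = 0.01298 mol.
mass = 0.01298 mol x 204.22 g/mol = 2.65 g.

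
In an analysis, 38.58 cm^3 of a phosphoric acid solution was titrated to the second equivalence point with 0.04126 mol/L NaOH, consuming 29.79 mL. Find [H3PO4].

0.0159 M

n(NaOH) = 0.04126 x 0.02979 = 0.001229 mol.
At the second equivalence point, 2 mol OH^- react per mol H3PO4, so n(H3PO4) = 0.001229 / 2 = 0.0006146 mol.
[H3PO4] = 0.0006146 / 0.03858 L = 0.0159 M.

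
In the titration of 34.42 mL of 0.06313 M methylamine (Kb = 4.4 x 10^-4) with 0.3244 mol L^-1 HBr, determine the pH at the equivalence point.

5.96

n(CH3NH2) = 0.06313 x 0.03442 = 0.002173 mol; V(HBr) at equivalence = 0.002173/0.3244 = 0.006698 L.
At equivalence the base is fully converted to CH3NH3+; total volume = 0.04112 L, so [CH3NH3+] = 0.002173/0.04112 = 0.05285 M.
Ka(CH3NH3+) = Kw/Kb = 1.0e-14 / 4.4 x 10^-4 = 2.27e-11.
[H^+] = sqrt(Ka x [CH3NH3+]) = sqrt(2.27e-11 x 0.05285) = 1.10e-6 M.
pH = -log(1.10e-6) = 5.96.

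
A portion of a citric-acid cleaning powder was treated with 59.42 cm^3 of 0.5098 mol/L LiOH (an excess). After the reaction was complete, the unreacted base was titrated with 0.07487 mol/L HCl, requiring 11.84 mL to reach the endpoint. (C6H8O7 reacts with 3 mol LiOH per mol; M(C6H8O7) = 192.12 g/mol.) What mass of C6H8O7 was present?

Total n(LiOH) added = 0.5098 x 0.05942 = 0.03029 mol.
n(HCl) used = 0.07487 x 0.01184 = 0.0008865 mol, which equals the excess n(LiOH).
So n(LiOH) consumed by the sample = 0.03029 - 0.0008865 = 0.02941 mol.
n(C6H8O7) = 0.02941 / 3 = 0.009802 mol.
mass = 0.009802 mol x 192.12 g/mol = 1.88 g.

1.88 g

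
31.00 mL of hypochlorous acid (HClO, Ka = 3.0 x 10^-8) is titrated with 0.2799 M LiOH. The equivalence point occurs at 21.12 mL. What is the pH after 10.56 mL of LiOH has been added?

10.56 mL is exactly half the equivalence volume (21.12/2), i.e. the half-equivalence point.
There, n(HA) = n(A^-), so pH = pKa = -log(3.0 x 10^-8) = 7.52.

7.52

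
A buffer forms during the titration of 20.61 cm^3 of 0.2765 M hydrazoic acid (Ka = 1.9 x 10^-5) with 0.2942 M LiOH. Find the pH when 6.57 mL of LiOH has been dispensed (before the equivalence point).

Initial n(HN3) = 0.2765 x 0.02061 = 0.005699 mol.
n(LiOH) added = 0.2942 x 0.006570 = 0.001933 mol, converting that many moles of HN3 to N3-.
Remaining n(HN3) = 0.003766 mol; n(N3-) = 0.001933 mol.
By Henderson-Hasselbalch, pH = pKa + log([A^-]/[HA]) = 4.72 + log(0.001933/0.003766) = 4.72 + (-0.29) = 4.43.

4.43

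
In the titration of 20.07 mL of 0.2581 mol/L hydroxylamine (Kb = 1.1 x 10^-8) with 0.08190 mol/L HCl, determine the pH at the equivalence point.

3.62

n(NH2OH) = 0.2581 x 0.02007 = 0.005180 mol; V(HCl) at equivalence = 0.005180/0.08190 = 0.06325 L.
At equivalence the base is fully converted to NH3OH+; total volume = 0.08332 L, so [NH3OH+] = 0.005180/0.08332 = 0.06217 M.
Ka(NH3OH+) = Kw/Kb = 1.0e-14 / 1.1 x 10^-8 = 9.09e-7.
[H^+] = sqrt(Ka x [NH3OH+]) = sqrt(9.09e-7 x 0.06217) = 0.000238 M.
pH = -log(0.000238) = 3.62.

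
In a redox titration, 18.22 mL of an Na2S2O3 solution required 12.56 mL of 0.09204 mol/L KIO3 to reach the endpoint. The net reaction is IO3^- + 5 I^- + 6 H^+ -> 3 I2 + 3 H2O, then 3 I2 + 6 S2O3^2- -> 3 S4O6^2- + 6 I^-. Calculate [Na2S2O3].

n(KIO3) = 0.09204 x 0.01256 = 0.001156 mol.
From the balanced equation, 1 mol KIO3 reacts with 6 mol Na2S2O3, so n(Na2S2O3) = 0.001156 x 6/1 = 0.006936 mol.
[Na2S2O3] = 0.006936 / 0.01822 L = 0.381 M.

0.381 M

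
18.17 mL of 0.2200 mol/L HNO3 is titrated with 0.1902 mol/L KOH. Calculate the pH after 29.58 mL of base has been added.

12.53

n(acid) = 0.2200 x 0.01817 = 0.003997 mol; n(KOH) added = 0.1902 x 0.02958 = 0.005626 mol.
Base is in excess by 0.005626 - 0.003997 = 0.001629 mol in a total volume of 0.04775 L.
[OH^-] = 0.001629/0.04775 = 0.03411 M, so pOH = 1.47 and pH = 14.00 - 1.47 = 12.53.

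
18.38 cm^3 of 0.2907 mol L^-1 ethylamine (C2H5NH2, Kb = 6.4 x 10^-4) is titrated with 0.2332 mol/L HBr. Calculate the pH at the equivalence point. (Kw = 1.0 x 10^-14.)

n(C2H5NH2) = 0.2907 x 0.01838 = 0.005343 mol; V(HBr) at equivalence = 0.005343/0.2332 = 0.02291 L.
At equivalence the base is fully converted to C2H5NH3+; total volume = 0.04129 L, so [C2H5NH3+] = 0.005343/0.04129 = 0.1294 M.
Ka(C2H5NH3+) = Kw/Kb = 1.0e-14 / 6.4 x 10^-4 = 1.56e-11.
[H^+] = sqrt(Ka x [C2H5NH3+]) = sqrt(1.56e-11 x 0.1294) = 1.42e-6 M.
pH = -log(1.42e-6) = 5.85.

5.85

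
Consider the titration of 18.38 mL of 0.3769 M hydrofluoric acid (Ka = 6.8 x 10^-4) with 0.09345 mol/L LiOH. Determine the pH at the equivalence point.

n(HF) = 0.3769 x 0.01838 = 0.006927 mol; V(LiOH) at equivalence = 0.006927/0.09345 = 0.07413 L.
At equivalence all the acid is converted to F-; total volume = 0.01838 + 0.07413 = 0.09251 L, so [F-] = 0.006927/0.09251 = 0.07488 M.
Kb = Kw/Ka = 1.0e-14 / 6.8 x 10^-4 = 1.47e-11.
[OH^-] = sqrt(Kb x [F-]) = sqrt(1.47e-11 x 0.07488) = 1.05e-6 M.
pOH = 5.98, so pH = 14.00 - 5.98 = 8.02.

8.02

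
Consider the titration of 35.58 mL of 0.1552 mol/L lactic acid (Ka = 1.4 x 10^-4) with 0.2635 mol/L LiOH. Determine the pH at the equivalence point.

n(HC3H5O3) = 0.1552 x 0.03558 = 0.005522 mol; V(LiOH) at equivalence = 0.005522/0.2635 = 0.02096 L.
At equivalence all the acid is converted to C3H5O3-; total volume = 0.03558 + 0.02096 = 0.05654 L, so [C3H5O3-] = 0.005522/0.05654 = 0.09767 M.
Kb = Kw/Ka = 1.0e-14 / 1.4 x 10^-4 = 7.14e-11.
[OH^-] = sqrt(Kb x [C3H5O3-]) = sqrt(7.14e-11 x 0.09767) = 2.64e-6 M.
pOH = 5.58, so pH = 14.00 - 5.58 = 8.42.

8.42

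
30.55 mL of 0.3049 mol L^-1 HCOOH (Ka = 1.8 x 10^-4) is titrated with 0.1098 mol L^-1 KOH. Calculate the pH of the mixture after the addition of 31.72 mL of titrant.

Initial n(HCOOH) = 0.3049 x 0.03055 = 0.009315 mol.
n(KOH) added = 0.1098 x 0.03172 = 0.003483 mol, converting that many moles of HCOOH to HCOO-.
Remaining n(HCOOH) = 0.005832 mol; n(HCOO-) = 0.003483 mol.
By Henderson-Hasselbalch, pH = pKa + log([A^-]/[HA]) = 3.74 + log(0.003483/0.005832) = 3.74 + (-0.22) = 3.52.

3.52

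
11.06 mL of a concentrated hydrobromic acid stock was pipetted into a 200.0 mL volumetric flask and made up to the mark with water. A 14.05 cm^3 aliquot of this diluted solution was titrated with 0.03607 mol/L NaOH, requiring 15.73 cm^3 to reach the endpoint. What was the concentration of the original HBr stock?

0.730 M

n(NaOH) = 0.03607 x 0.01573 = 0.0005674 mol.
n(HBr) in the aliquot = 0.0005674 mol.
[diluted HBr] = 0.0005674 / 0.01405 = 0.04038 M.
Dilution factor = 200.0/11.06 = 18.08, so [stock] = 0.04038 x 18.08 = 0.730 M.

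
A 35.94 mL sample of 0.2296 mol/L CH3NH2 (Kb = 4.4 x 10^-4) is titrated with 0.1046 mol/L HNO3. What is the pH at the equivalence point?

n(CH3NH2) = 0.2296 x 0.03594 = 0.008252 mol; V(HNO3) at equivalence = 0.008252/0.1046 = 0.07889 L.
At equivalence the base is fully converted to CH3NH3+; total volume = 0.1148 L, so [CH3NH3+] = 0.008252/0.1148 = 0.07186 M.
Ka(CH3NH3+) = Kw/Kb = 1.0e-14 / 4.4 x 10^-4 = 2.27e-11.
[H^+] = sqrt(Ka x [CH3NH3+]) = sqrt(2.27e-11 x 0.07186) = 1.28e-6 M.
pH = -log(1.28e-6) = 5.89.

5.89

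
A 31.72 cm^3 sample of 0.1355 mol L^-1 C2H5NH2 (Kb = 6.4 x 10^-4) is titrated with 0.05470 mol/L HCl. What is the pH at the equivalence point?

6.11

n(C2H5NH2) = 0.1355 x 0.03172 = 0.004298 mol; V(HCl) at equivalence = 0.004298/0.05470 = 0.07858 L.
At equivalence the base is fully converted to C2H5NH3+; total volume = 0.1103 L, so [C2H5NH3+] = 0.004298/0.1103 = 0.03897 M.
Ka(C2H5NH3+) = Kw/Kb = 1.0e-14 / 6.4 x 10^-4 = 1.56e-11.
[H^+] = sqrt(Ka x [C2H5NH3+]) = sqrt(1.56e-11 x 0.03897) = 7.80e-7 M.
pH = -log(7.80e-7) = 6.11.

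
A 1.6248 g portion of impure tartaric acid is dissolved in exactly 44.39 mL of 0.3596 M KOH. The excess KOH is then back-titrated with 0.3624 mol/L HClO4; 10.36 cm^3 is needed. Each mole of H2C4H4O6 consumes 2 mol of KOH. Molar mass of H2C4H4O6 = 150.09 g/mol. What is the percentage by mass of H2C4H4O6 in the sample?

56.4%

Total n(KOH) added = 0.3596 x 0.04439 = 0.01596 mol.
n(HClO4) used = 0.3624 x 0.01036 = 0.003754 mol, which equals the excess n(KOH).
So n(KOH) consumed by the sample = 0.01596 - 0.003754 = 0.01221 mol.
n(H2C4H4O6) = 0.01221 / 2 = 0.006104 mol.
mass H2C4H4O6 = 0.006104 x 150.09 = 0.9162 g, so %H2C4H4O6 = 0.9162/1.6248 x 100 = 56.4%.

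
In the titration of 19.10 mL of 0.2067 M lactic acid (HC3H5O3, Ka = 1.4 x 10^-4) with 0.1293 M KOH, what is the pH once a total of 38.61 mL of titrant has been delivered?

n(acid) = 0.2067 x 0.01910 = 0.003948 mol; n(KOH) added = 0.1293 x 0.03861 = 0.004992 mol.
Base is in excess by 0.004992 - 0.003948 = 0.001044 mol in a total volume of 0.05771 L.
[OH^-] = 0.001044/0.05771 = 0.01810 M, so pOH = 1.74 and pH = 14.00 - 1.74 = 12.26.

12.26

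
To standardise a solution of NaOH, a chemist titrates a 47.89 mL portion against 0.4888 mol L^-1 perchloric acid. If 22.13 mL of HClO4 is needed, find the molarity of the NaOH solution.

0.226 M

n(HClO4) delivered = 0.4888 x 0.02213 = 0.01082 mol.
For a 1:1 reaction, n(NaOH) = 0.01082 mol.
[NaOH] = 0.01082 mol / 0.04789 L = 0.226 M.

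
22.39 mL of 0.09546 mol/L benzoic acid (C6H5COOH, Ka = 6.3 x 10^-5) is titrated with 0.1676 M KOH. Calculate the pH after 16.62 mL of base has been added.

12.22

n(acid) = 0.09546 x 0.02239 = 0.002137 mol; n(KOH) added = 0.1676 x 0.01662 = 0.002786 mol.
Base is in excess by 0.002786 - 0.002137 = 0.0006482 mol in a total volume of 0.03901 L.
[OH^-] = 0.0006482/0.03901 = 0.01662 M, so pOH = 1.78 and pH = 14.00 - 1.78 = 12.22.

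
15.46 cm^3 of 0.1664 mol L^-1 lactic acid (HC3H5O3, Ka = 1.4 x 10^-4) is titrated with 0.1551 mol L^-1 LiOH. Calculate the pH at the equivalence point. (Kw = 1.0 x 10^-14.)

8.38

n(HC3H5O3) = 0.1664 x 0.01546 = 0.002573 mol; V(LiOH) at equivalence = 0.002573/0.1551 = 0.01659 L.
At equivalence all the acid is converted to C3H5O3-; total volume = 0.01546 + 0.01659 = 0.03205 L, so [C3H5O3-] = 0.002573/0.03205 = 0.08028 M.
Kb = Kw/Ka = 1.0e-14 / 1.4 x 10^-4 = 7.14e-11.
[OH^-] = sqrt(Kb x [C3H5O3-]) = sqrt(7.14e-11 x 0.08028) = 2.39e-6 M.
pOH = 5.62, so pH = 14.00 - 5.62 = 8.38.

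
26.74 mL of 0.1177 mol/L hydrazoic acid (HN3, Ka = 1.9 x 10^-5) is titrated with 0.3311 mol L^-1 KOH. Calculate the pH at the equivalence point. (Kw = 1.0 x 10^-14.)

n(HN3) = 0.1177 x 0.02674 = 0.003147 mol; V(KOH) at equivalence = 0.003147/0.3311 = 0.009506 L.
At equivalence all the acid is converted to N3-; total volume = 0.02674 + 0.009506 = 0.03625 L, so [N3-] = 0.003147/0.03625 = 0.08683 M.
Kb = Kw/Ka = 1.0e-14 / 1.9 x 10^-5 = 5.26e-10.
[OH^-] = sqrt(Kb x [N3-]) = sqrt(5.26e-10 x 0.08683) = 6.76e-6 M.
pOH = 5.17, so pH = 14.00 - 5.17 = 8.83.

8.83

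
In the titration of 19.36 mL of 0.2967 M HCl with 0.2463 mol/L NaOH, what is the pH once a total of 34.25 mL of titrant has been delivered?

12.70

n(acid) = 0.2967 x 0.01936 = 0.005744 mol; n(NaOH) added = 0.2463 x 0.03425 = 0.008436 mol.
Base is in excess by 0.008436 - 0.005744 = 0.002692 mol in a total volume of 0.05361 L.
[OH^-] = 0.002692/0.05361 = 0.05021 M, so pOH = 1.30 and pH = 14.00 - 1.30 = 12.70.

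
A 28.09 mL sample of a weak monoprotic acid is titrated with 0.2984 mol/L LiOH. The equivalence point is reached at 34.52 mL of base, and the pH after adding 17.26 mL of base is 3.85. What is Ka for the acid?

1.4 x 10^-4

17.26 mL is half of the equivalence volume, so this is the half-equivalence point where [HA] = [A^-].
At half-equivalence pH = pKa, so pKa = 3.85.
Ka = 10^(-3.85) = 1.4 x 10^-4.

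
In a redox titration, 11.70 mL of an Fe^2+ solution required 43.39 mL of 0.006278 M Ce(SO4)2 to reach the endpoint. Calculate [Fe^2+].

0.0233 M

n(Ce(SO4)2) = 0.006278 x 0.04339 = 0.0002724 mol.
From the balanced equation, 1 mol Ce(SO4)2 reacts with 1 mol Fe^2+, so n(Fe^2+) = 0.0002724 x 1/1 = 0.0002724 mol.
[Fe^2+] = 0.0002724 / 0.01170 L = 0.0233 M.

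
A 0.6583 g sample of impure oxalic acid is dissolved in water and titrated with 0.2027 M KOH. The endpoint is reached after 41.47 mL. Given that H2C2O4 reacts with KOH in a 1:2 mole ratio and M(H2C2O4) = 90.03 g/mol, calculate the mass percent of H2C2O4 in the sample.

57.5%

n(KOH) = 0.2027 x 0.04147 = 0.008406 mol.
n(H2C2O4) = 0.008406 / 2 = 0.004203 mol.
mass of H2C2O4 = 0.004203 x 90.03 = 0.3784 g.
% purity = 0.3784 / 0.6583 x 100 = 57.5%.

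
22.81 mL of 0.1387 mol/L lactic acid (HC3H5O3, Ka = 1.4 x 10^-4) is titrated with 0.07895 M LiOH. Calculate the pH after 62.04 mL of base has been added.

n(acid) = 0.1387 x 0.02281 = 0.003164 mol; n(LiOH) added = 0.07895 x 0.06204 = 0.004898 mol.
Base is in excess by 0.004898 - 0.003164 = 0.001734 mol in a total volume of 0.08485 L.
[OH^-] = 0.001734/0.08485 = 0.02044 M, so pOH = 1.69 and pH = 14.00 - 1.69 = 12.31.

12.31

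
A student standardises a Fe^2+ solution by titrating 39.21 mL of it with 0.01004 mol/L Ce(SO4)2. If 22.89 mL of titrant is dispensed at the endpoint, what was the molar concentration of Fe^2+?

n(Ce(SO4)2) = 0.01004 x 0.02289 = 0.0002298 mol.
From the balanced equation, 1 mol Ce(SO4)2 reacts with 1 mol Fe^2+, so n(Fe^2+) = 0.0002298 x 1/1 = 0.0002298 mol.
[Fe^2+] = 0.0002298 / 0.03921 L = 0.00586 M.

0.00586 M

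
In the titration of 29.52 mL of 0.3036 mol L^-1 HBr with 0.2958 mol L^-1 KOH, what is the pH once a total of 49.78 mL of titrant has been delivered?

n(acid) = 0.3036 x 0.02952 = 0.008962 mol; n(KOH) added = 0.2958 x 0.04978 = 0.01472 mol.
Base is in excess by 0.01472 - 0.008962 = 0.005763 mol in a total volume of 0.07930 L.
[OH^-] = 0.005763/0.07930 = 0.07267 M, so pOH = 1.14 and pH = 14.00 - 1.14 = 12.86.

12.86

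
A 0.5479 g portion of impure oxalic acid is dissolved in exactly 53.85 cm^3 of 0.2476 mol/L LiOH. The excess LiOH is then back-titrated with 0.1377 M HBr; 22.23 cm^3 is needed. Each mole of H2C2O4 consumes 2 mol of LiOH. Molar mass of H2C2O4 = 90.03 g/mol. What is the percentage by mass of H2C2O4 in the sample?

Total n(LiOH) added = 0.2476 x 0.05385 = 0.01333 mol.
n(HBr) used = 0.1377 x 0.02223 = 0.003061 mol, which equals the excess n(LiOH).
So n(LiOH) consumed by the sample = 0.01333 - 0.003061 = 0.01027 mol.
n(H2C2O4) = 0.01027 / 2 = 0.005136 mol.
mass H2C2O4 = 0.005136 x 90.03 = 0.4624 g, so %H2C2O4 = 0.4624/0.5479 x 100 = 84.4%.

84.4%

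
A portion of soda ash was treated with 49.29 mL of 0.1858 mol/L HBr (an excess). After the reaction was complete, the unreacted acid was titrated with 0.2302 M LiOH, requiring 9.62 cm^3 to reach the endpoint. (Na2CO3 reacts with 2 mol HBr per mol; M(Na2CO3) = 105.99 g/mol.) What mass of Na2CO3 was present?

0.368 g

Total n(HBr) added = 0.1858 x 0.04929 = 0.009158 mol.
n(LiOH) used = 0.2302 x 0.009620 = 0.002215 mol, which equals the excess n(HBr).
So n(HBr) consumed by the sample = 0.009158 - 0.002215 = 0.006944 mol.
n(Na2CO3) = 0.006944 / 2 = 0.003472 mol.
mass = 0.003472 mol x 105.99 g/mol = 0.368 g.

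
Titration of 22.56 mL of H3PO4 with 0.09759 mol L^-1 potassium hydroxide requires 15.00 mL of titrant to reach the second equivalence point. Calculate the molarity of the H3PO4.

0.0324 M

n(KOH) = 0.09759 x 0.01500 = 0.001464 mol.
At the second equivalence point, 2 mol OH^- react per mol H3PO4, so n(H3PO4) = 0.001464 / 2 = 0.0007319 mol.
[H3PO4] = 0.0007319 / 0.02256 L = 0.0324 M.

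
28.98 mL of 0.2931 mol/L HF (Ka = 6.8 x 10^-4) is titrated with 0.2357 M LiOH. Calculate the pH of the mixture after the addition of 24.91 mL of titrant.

Initial n(HF) = 0.2931 x 0.02898 = 0.008494 mol.
n(LiOH) added = 0.2357 x 0.02491 = 0.005871 mol, converting that many moles of HF to F-.
Remaining n(HF) = 0.002623 mol; n(F-) = 0.005871 mol.
By Henderson-Hasselbalch, pH = pKa + log([A^-]/[HA]) = 3.17 + log(0.005871/0.002623) = 3.17 + (+0.35) = 3.52.

3.52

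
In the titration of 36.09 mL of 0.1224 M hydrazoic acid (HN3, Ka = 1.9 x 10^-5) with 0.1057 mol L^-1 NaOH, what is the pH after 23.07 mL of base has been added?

4.81

Initial n(HN3) = 0.1224 x 0.03609 = 0.004417 mol.
n(NaOH) added = 0.1057 x 0.02307 = 0.002438 mol, converting that many moles of HN3 to N3-.
Remaining n(HN3) = 0.001979 mol; n(N3-) = 0.002438 mol.
By Henderson-Hasselbalch, pH = pKa + log([A^-]/[HA]) = 4.72 + log(0.002438/0.001979) = 4.72 + (+0.09) = 4.81.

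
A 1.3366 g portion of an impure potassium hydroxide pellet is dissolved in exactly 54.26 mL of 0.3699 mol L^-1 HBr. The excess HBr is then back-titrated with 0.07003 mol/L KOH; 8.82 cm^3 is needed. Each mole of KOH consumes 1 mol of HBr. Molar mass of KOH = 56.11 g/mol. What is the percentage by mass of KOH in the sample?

Total n(HBr) added = 0.3699 x 0.05426 = 0.02007 mol.
n(KOH) used = 0.07003 x 0.008820 = 0.0006177 mol, which equals the excess n(HBr).
So n(HBr) consumed by the sample = 0.02007 - 0.0006177 = 0.01945 mol.
n(KOH) = 0.01945 / 1 = 0.01945 mol.
mass KOH = 0.01945 x 56.11 = 1.092 g, so %KOH = 1.092/1.3366 x 100 = 81.7%.

81.7%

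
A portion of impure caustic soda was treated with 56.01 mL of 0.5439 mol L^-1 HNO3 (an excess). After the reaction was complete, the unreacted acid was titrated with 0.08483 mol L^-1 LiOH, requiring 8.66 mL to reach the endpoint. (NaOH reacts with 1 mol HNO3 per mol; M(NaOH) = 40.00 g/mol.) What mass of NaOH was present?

1.19 g

Total n(HNO3) added = 0.5439 x 0.05601 = 0.03046 mol.
n(LiOH) used = 0.08483 x 0.008660 = 0.0007346 mol, which equals the excess n(HNO3).
So n(HNO3) consumed by the sample = 0.03046 - 0.0007346 = 0.02973 mol.
n(NaOH) = 0.02973 / 1 = 0.02973 mol.
mass = 0.02973 mol x 40.00 g/mol = 1.19 g.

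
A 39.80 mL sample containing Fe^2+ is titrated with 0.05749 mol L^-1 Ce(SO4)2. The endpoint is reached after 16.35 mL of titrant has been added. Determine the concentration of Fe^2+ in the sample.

0.0236 M

n(Ce(SO4)2) = 0.05749 x 0.01635 = 0.0009400 mol.
From the balanced equation, 1 mol Ce(SO4)2 reacts with 1 mol Fe^2+, so n(Fe^2+) = 0.0009400 x 1/1 = 0.0009400 mol.
[Fe^2+] = 0.0009400 / 0.03980 L = 0.0236 M.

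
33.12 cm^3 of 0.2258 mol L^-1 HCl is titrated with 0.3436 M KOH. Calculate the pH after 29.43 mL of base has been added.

12.62

n(acid) = 0.2258 x 0.03312 = 0.007478 mol; n(KOH) added = 0.3436 x 0.02943 = 0.01011 mol.
Base is in excess by 0.01011 - 0.007478 = 0.002634 mol in a total volume of 0.06255 L.
[OH^-] = 0.002634/0.06255 = 0.04210 M, so pOH = 1.38 and pH = 14.00 - 1.38 = 12.62.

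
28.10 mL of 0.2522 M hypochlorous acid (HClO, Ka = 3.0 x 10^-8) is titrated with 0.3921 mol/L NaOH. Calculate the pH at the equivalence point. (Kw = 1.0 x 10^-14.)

n(HClO) = 0.2522 x 0.02810 = 0.007087 mol; V(NaOH) at equivalence = 0.007087/0.3921 = 0.01807 L.
At equivalence all the acid is converted to ClO-; total volume = 0.02810 + 0.01807 = 0.04617 L, so [ClO-] = 0.007087/0.04617 = 0.1535 M.
Kb = Kw/Ka = 1.0e-14 / 3.0 x 10^-8 = 3.33e-7.
[OH^-] = sqrt(Kb x [ClO-]) = sqrt(3.33e-7 x 0.1535) = 0.000226 M.
pOH = 3.65, so pH = 14.00 - 3.65 = 10.35.

10.35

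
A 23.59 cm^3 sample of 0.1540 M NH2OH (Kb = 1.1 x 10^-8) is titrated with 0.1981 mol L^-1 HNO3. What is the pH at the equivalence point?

n(NH2OH) = 0.1540 x 0.02359 = 0.003633 mol; V(HNO3) at equivalence = 0.003633/0.1981 = 0.01834 L.
At equivalence the base is fully converted to NH3OH+; total volume = 0.04193 L, so [NH3OH+] = 0.003633/0.04193 = 0.08664 M.
Ka(NH3OH+) = Kw/Kb = 1.0e-14 / 1.1 x 10^-8 = 9.09e-7.
[H^+] = sqrt(Ka x [NH3OH+]) = sqrt(9.09e-7 x 0.08664) = 0.000281 M.
pH = -log(0.000281) = 3.55.

3.55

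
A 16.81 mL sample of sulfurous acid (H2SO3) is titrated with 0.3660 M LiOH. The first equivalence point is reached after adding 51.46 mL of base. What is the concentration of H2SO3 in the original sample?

n(LiOH) = 0.3660 x 0.05146 = 0.01883 mol.
At the first equivalence point, 1 mol OH^- react per mol H2SO3, so n(H2SO3) = 0.01883 / 1 = 0.01883 mol.
[H2SO3] = 0.01883 / 0.01681 L = 1.12 M.

1.12 M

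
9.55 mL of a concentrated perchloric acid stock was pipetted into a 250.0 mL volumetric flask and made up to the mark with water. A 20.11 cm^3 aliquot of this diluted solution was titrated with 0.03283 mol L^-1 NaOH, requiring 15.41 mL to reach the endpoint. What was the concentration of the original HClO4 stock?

n(NaOH) = 0.03283 x 0.01541 = 0.0005059 mol.
n(HClO4) in the aliquot = 0.0005059 mol.
[diluted HClO4] = 0.0005059 / 0.02011 = 0.02516 M.
Dilution factor = 250.0/9.550 = 26.18, so [stock] = 0.02516 x 26.18 = 0.659 M.

0.659 M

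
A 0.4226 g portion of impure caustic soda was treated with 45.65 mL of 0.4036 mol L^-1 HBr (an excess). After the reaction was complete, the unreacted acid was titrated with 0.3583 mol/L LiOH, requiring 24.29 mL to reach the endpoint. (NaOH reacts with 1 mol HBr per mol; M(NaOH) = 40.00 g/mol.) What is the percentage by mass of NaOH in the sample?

92.0%

Total n(HBr) added = 0.4036 x 0.04565 = 0.01842 mol.
n(LiOH) used = 0.3583 x 0.02429 = 0.008703 mol, which equals the excess n(HBr).
So n(HBr) consumed by the sample = 0.01842 - 0.008703 = 0.009721 mol.
n(NaOH) = 0.009721 / 1 = 0.009721 mol.
mass NaOH = 0.009721 x 40.00 = 0.3888 g, so %NaOH = 0.3888/0.4226 x 100 = 92.0%.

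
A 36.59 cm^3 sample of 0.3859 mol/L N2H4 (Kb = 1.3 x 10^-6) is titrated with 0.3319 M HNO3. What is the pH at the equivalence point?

n(N2H4) = 0.3859 x 0.03659 = 0.01412 mol; V(HNO3) at equivalence = 0.01412/0.3319 = 0.04254 L.
At equivalence the base is fully converted to N2H5+; total volume = 0.07913 L, so [N2H5+] = 0.01412/0.07913 = 0.1784 M.
Ka(N2H5+) = Kw/Kb = 1.0e-14 / 1.3 x 10^-6 = 7.69e-9.
[H^+] = sqrt(Ka x [N2H5+]) = sqrt(7.69e-9 x 0.1784) = 3.70e-5 M.
pH = -log(3.70e-5) = 4.43.

4.43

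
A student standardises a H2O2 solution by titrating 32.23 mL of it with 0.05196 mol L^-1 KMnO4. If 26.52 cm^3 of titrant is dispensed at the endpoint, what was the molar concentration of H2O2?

n(KMnO4) = 0.05196 x 0.02652 = 0.001378 mol.
From the balanced equation, 2 mol KMnO4 reacts with 5 mol H2O2, so n(H2O2) = 0.001378 x 5/2 = 0.003445 mol.
[H2O2] = 0.003445 / 0.03223 L = 0.107 M.

0.107 M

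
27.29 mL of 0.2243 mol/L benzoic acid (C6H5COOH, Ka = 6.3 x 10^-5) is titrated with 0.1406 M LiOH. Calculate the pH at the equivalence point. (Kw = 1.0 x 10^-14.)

n(C6H5COOH) = 0.2243 x 0.02729 = 0.006121 mol; V(LiOH) at equivalence = 0.006121/0.1406 = 0.04354 L.
At equivalence all the acid is converted to C6H5COO-; total volume = 0.02729 + 0.04354 = 0.07083 L, so [C6H5COO-] = 0.006121/0.07083 = 0.08643 M.
Kb = Kw/Ka = 1.0e-14 / 6.3 x 10^-5 = 1.59e-10.
[OH^-] = sqrt(Kb x [C6H5COO-]) = sqrt(1.59e-10 x 0.08643) = 3.70e-6 M.
pOH = 5.43, so pH = 14.00 - 5.43 = 8.57.

8.57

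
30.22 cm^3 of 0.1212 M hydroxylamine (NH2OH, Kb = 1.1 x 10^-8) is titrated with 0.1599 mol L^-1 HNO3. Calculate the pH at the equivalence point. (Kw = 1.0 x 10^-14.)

n(NH2OH) = 0.1212 x 0.03022 = 0.003663 mol; V(HNO3) at equivalence = 0.003663/0.1599 = 0.02291 L.
At equivalence the base is fully converted to NH3OH+; total volume = 0.05313 L, so [NH3OH+] = 0.003663/0.05313 = 0.06894 M.
Ka(NH3OH+) = Kw/Kb = 1.0e-14 / 1.1 x 10^-8 = 9.09e-7.
[H^+] = sqrt(Ka x [NH3OH+]) = sqrt(9.09e-7 x 0.06894) = 0.000250 M.
pH = -log(0.000250) = 3.60.

3.60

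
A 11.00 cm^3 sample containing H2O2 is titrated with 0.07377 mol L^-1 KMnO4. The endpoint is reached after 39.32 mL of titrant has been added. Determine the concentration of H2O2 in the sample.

n(KMnO4) = 0.07377 x 0.03932 = 0.002901 mol.
From the balanced equation, 2 mol KMnO4 reacts with 5 mol H2O2, so n(H2O2) = 0.002901 x 5/2 = 0.007252 mol.
[H2O2] = 0.007252 / 0.01100 L = 0.659 M.

0.659 M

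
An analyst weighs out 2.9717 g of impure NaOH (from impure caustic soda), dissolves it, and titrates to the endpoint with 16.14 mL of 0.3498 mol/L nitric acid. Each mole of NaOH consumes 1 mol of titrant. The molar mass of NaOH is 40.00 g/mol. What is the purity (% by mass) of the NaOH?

7.60%

n(HNO3) = 0.3498 x 0.01614 = 0.005646 mol.
n(NaOH) = 0.005646 / 1 = 0.005646 mol.
mass of NaOH = 0.005646 x 40.00 = 0.2258 g.
% purity = 0.2258 / 2.9717 x 100 = 7.60%.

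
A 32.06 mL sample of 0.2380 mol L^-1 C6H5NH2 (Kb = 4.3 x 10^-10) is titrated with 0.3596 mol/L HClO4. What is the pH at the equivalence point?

n(C6H5NH2) = 0.2380 x 0.03206 = 0.007630 mol; V(HClO4) at equivalence = 0.007630/0.3596 = 0.02122 L.
At equivalence the base is fully converted to C6H5NH3+; total volume = 0.05328 L, so [C6H5NH3+] = 0.007630/0.05328 = 0.1432 M.
Ka(C6H5NH3+) = Kw/Kb = 1.0e-14 / 4.3 x 10^-10 = 2.33e-5.
[H^+] = sqrt(Ka x [C6H5NH3+]) = sqrt(2.33e-5 x 0.1432) = 0.00182 M.
pH = -log(0.00182) = 2.74.

2.74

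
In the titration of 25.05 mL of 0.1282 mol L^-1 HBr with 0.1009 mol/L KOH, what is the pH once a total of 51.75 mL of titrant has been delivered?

n(acid) = 0.1282 x 0.02505 = 0.003211 mol; n(KOH) added = 0.1009 x 0.05175 = 0.005222 mol.
Base is in excess by 0.005222 - 0.003211 = 0.002010 mol in a total volume of 0.07680 L.
[OH^-] = 0.002010/0.07680 = 0.02617 M, so pOH = 1.58 and pH = 14.00 - 1.58 = 12.42.

12.42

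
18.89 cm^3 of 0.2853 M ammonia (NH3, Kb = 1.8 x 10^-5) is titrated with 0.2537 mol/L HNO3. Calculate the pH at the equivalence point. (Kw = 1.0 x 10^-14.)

n(NH3) = 0.2853 x 0.01889 = 0.005389 mol; V(HNO3) at equivalence = 0.005389/0.2537 = 0.02124 L.
At equivalence the base is fully converted to NH4+; total volume = 0.04013 L, so [NH4+] = 0.005389/0.04013 = 0.1343 M.
Ka(NH4+) = Kw/Kb = 1.0e-14 / 1.8 x 10^-5 = 5.56e-10.
[H^+] = sqrt(Ka x [NH4+]) = sqrt(5.56e-10 x 0.1343) = 8.64e-6 M.
pH = -log(8.64e-6) = 5.06.

5.06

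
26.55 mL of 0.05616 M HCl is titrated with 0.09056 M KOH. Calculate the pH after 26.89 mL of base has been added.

n(acid) = 0.05616 x 0.02655 = 0.001491 mol; n(KOH) added = 0.09056 x 0.02689 = 0.002435 mol.
Base is in excess by 0.002435 - 0.001491 = 0.0009441 mol in a total volume of 0.05344 L.
[OH^-] = 0.0009441/0.05344 = 0.01767 M, so pOH = 1.75 and pH = 14.00 - 1.75 = 12.25.

12.25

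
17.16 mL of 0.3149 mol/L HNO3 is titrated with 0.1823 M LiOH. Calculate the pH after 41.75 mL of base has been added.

n(acid) = 0.3149 x 0.01716 = 0.005404 mol; n(LiOH) added = 0.1823 x 0.04175 = 0.007611 mol.
Base is in excess by 0.007611 - 0.005404 = 0.002207 mol in a total volume of 0.05891 L.
[OH^-] = 0.002207/0.05891 = 0.03747 M, so pOH = 1.43 and pH = 14.00 - 1.43 = 12.57.

12.57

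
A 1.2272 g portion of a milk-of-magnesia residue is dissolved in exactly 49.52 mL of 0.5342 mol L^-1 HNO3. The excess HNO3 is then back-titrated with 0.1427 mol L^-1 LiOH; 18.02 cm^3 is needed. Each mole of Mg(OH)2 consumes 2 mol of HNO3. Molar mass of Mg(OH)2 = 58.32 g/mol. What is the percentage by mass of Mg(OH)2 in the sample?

Total n(HNO3) added = 0.5342 x 0.04952 = 0.02645 mol.
n(LiOH) used = 0.1427 x 0.01802 = 0.002571 mol, which equals the excess n(HNO3).
So n(HNO3) consumed by the sample = 0.02645 - 0.002571 = 0.02388 mol.
n(Mg(OH)2) = 0.02388 / 2 = 0.01194 mol.
mass Mg(OH)2 = 0.01194 x 58.32 = 0.6964 g, so %Mg(OH)2 = 0.6964/1.2272 x 100 = 56.7%.

56.7%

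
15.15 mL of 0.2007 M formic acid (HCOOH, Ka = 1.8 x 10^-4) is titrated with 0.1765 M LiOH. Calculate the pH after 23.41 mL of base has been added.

12.45

n(acid) = 0.2007 x 0.01515 = 0.003041 mol; n(LiOH) added = 0.1765 x 0.02341 = 0.004132 mol.
Base is in excess by 0.004132 - 0.003041 = 0.001091 mol in a total volume of 0.03856 L.
[OH^-] = 0.001091/0.03856 = 0.02830 M, so pOH = 1.55 and pH = 14.00 - 1.55 = 12.45.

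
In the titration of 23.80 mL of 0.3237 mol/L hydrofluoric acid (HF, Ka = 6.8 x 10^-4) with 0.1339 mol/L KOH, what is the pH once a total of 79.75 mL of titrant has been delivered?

12.46

n(acid) = 0.3237 x 0.02380 = 0.007704 mol; n(KOH) added = 0.1339 x 0.07975 = 0.01068 mol.
Base is in excess by 0.01068 - 0.007704 = 0.002974 mol in a total volume of 0.1036 L.
[OH^-] = 0.002974/0.1036 = 0.02872 M, so pOH = 1.54 and pH = 14.00 - 1.54 = 12.46.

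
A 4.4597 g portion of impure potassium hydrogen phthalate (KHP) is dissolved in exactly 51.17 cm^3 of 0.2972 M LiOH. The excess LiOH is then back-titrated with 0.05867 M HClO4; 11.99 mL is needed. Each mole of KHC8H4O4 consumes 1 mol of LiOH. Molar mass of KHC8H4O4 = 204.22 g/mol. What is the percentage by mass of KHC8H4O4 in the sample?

Total n(LiOH) added = 0.2972 x 0.05117 = 0.01521 mol.
n(HClO4) used = 0.05867 x 0.01199 = 0.0007035 mol, which equals the excess n(LiOH).
So n(LiOH) consumed by the sample = 0.01521 - 0.0007035 = 0.01450 mol.
n(KHC8H4O4) = 0.01450 / 1 = 0.01450 mol.
mass KHC8H4O4 = 0.01450 x 204.22 = 2.962 g, so %KHC8H4O4 = 2.962/4.4597 x 100 = 66.4%.

66.4%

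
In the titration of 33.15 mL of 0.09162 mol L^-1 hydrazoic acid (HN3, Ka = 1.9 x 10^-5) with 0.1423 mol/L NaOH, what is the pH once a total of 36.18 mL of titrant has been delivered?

12.48

n(acid) = 0.09162 x 0.03315 = 0.003037 mol; n(NaOH) added = 0.1423 x 0.03618 = 0.005148 mol.
Base is in excess by 0.005148 - 0.003037 = 0.002111 mol in a total volume of 0.06933 L.
[OH^-] = 0.002111/0.06933 = 0.03045 M, so pOH = 1.52 and pH = 14.00 - 1.52 = 12.48.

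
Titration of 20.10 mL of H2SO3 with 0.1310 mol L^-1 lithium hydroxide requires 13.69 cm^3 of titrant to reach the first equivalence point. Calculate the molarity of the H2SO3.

n(LiOH) = 0.1310 x 0.01369 = 0.001793 mol.
At the first equivalence point, 1 mol OH^- react per mol H2SO3, so n(H2SO3) = 0.001793 / 1 = 0.001793 mol.
[H2SO3] = 0.001793 / 0.02010 L = 0.0892 M.

0.0892 M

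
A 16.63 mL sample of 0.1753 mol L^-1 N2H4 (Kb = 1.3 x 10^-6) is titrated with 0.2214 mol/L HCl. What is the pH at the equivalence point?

n(N2H4) = 0.1753 x 0.01663 = 0.002915 mol; V(HCl) at equivalence = 0.002915/0.2214 = 0.01317 L.
At equivalence the base is fully converted to N2H5+; total volume = 0.02980 L, so [N2H5+] = 0.002915/0.02980 = 0.09784 M.
Ka(N2H5+) = Kw/Kb = 1.0e-14 / 1.3 x 10^-6 = 7.69e-9.
[H^+] = sqrt(Ka x [N2H5+]) = sqrt(7.69e-9 x 0.09784) = 2.74e-5 M.
pH = -log(2.74e-5) = 4.56.

4.56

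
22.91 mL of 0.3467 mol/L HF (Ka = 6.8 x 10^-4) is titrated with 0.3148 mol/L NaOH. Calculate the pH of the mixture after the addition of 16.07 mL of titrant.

3.41

Initial n(HF) = 0.3467 x 0.02291 = 0.007943 mol.
n(NaOH) added = 0.3148 x 0.01607 = 0.005059 mol, converting that many moles of HF to F-.
Remaining n(HF) = 0.002884 mol; n(F-) = 0.005059 mol.
By Henderson-Hasselbalch, pH = pKa + log([A^-]/[HA]) = 3.17 + log(0.005059/0.002884) = 3.17 + (+0.24) = 3.41.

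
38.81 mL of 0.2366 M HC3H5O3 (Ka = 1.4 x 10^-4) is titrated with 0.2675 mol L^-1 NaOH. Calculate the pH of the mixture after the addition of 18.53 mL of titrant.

3.92

Initial n(HC3H5O3) = 0.2366 x 0.03881 = 0.009182 mol.
n(NaOH) added = 0.2675 x 0.01853 = 0.004957 mol, converting that many moles of HC3H5O3 to C3H5O3-.
Remaining n(HC3H5O3) = 0.004226 mol; n(C3H5O3-) = 0.004957 mol.
By Henderson-Hasselbalch, pH = pKa + log([A^-]/[HA]) = 3.85 + log(0.004957/0.004226) = 3.85 + (+0.07) = 3.92.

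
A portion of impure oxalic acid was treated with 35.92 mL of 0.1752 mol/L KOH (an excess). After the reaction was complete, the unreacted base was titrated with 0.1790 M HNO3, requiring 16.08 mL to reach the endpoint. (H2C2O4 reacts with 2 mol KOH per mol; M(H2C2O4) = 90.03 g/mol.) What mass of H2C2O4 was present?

Total n(KOH) added = 0.1752 x 0.03592 = 0.006293 mol.
n(HNO3) used = 0.1790 x 0.01608 = 0.002878 mol, which equals the excess n(KOH).
So n(KOH) consumed by the sample = 0.006293 - 0.002878 = 0.003415 mol.
n(H2C2O4) = 0.003415 / 2 = 0.001707 mol.
mass = 0.001707 mol x 90.03 g/mol = 0.154 g.

0.154 g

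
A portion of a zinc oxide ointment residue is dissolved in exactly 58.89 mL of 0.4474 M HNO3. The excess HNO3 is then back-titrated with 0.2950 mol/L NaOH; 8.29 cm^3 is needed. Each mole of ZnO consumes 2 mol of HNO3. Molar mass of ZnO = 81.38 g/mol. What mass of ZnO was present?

Total n(HNO3) added = 0.4474 x 0.05889 = 0.02635 mol.
n(NaOH) used = 0.2950 x 0.008290 = 0.002446 mol, which equals the excess n(HNO3).
So n(HNO3) consumed by the sample = 0.02635 - 0.002446 = 0.02390 mol.
n(ZnO) = 0.02390 / 2 = 0.01195 mol.
mass = 0.01195 mol x 81.38 g/mol = 0.973 g.

0.973 g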